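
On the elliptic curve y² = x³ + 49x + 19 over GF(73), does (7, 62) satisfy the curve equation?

yes

y² = 62² ≡ 48; x³ + 49x + 19 = 705 ≡ 48 (mod 73). 48 = 48.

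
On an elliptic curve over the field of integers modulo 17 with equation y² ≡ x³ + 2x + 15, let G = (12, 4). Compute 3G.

Repeated addition: build up to 3G.
2G: tangent at (12, 4): λ = (3·12² + 2)/(2·4) ≡ 9/8. 8⁻¹ ≡ 15 (mod 17) since 8·15 = 120 ≡ 1, so λ ≡ 9·15 ≡ 16.
  x = λ² - 12 - 12 = 256 - 24 ≡ 11; y = λ·(12 - 11) - 4 ≡ 12. → (11, 12)
3G: (11, 12) + (12, 4). λ = (4 - 12)/(12 - 11) ≡ 9/1 mod 17. 1⁻¹ ≡ 1 (mod 17), so λ ≡ 9.
  x = λ² - 11 - 12 = 81 - 23 ≡ 7; y = λ·(11 - 7) - 12 ≡ 7. → (7, 7)

(7, 7)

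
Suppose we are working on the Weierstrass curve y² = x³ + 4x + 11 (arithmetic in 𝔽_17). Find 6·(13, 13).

Write P = (13, 13).
Double-and-add on 6 = (110)₂. Start with P = (13, 13) for the leading 1-bit.
double: tangent at (13, 13): λ = (3·13² + 4)/(2·13) ≡ 1/9. 9⁻¹ ≡ 2 (mod 17), so λ ≡ 1·2 ≡ 2.
  x = λ² - 13 - 13 = 4 - 26 ≡ 12; y = λ·(13 - 12) - 13 ≡ 6. → (12, 6)
add P: (12, 6) + (13, 13). λ = (13 - 6)/(13 - 12) ≡ 7/1 mod 17. 1⁻¹ ≡ 1 (mod 17), so λ ≡ 7.
  x = λ² - 12 - 13 = 49 - 25 ≡ 7; y = λ·(12 - 7) - 6 ≡ 12. → (7, 12)
double: tangent at (7, 12): λ = (3·7² + 4)/(2·12) ≡ 15/7. 7⁻¹ ≡ 5 (mod 17) since 7·5 = 35 ≡ 1, so λ ≡ 15·5 ≡ 7.
  x = λ² - 7 - 7 = 49 - 14 ≡ 1; y = λ·(7 - 1) - 12 ≡ 13. → (1, 13)

(1, 13)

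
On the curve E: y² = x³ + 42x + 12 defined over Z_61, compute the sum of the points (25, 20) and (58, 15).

(43, 16)

(25, 20) + (58, 15). λ = (15 - 20)/(58 - 25) ≡ 56/33 mod 61. 33⁻¹ ≡ 37 (mod 61), so λ ≡ 59.
  x = λ² - 25 - 58 = 3481 - 83 ≡ 43; y = λ·(25 - 43) - 20 ≡ 16. → (43, 16)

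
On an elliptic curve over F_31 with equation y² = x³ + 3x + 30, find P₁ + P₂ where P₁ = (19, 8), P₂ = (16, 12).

(15, 28)

(19, 8) + (16, 12). λ = (12 - 8)/(16 - 19) ≡ 4/28 mod 31. 28⁻¹ ≡ 10 (mod 31) since 28·10 = 280 ≡ 1, so λ ≡ 9.
  x = λ² - 19 - 16 = 81 - 35 ≡ 15; y = λ·(19 - 15) - 8 ≡ 28. → (15, 28)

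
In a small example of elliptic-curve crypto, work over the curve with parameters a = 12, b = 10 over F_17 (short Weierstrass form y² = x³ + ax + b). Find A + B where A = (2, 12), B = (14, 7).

(2, 12) + (14, 7). λ = (7 - 12)/(14 - 2) ≡ 12/12 mod 17. 12⁻¹ ≡ 10 (mod 17), so λ ≡ 1.
  x = λ² - 2 - 14 = 1 - 16 ≡ 2; y = λ·(2 - 2) - 12 ≡ 5. → (2, 5)

(2, 5)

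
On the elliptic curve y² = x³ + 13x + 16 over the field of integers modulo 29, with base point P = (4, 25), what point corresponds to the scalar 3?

Repeated addition: build up to 3P.
2P: tangent at (4, 25): λ = (3·4² + 13)/(2·25) ≡ 3/21. 21⁻¹ ≡ 18 (mod 29) since 21·18 = 378 ≡ 1, so λ ≡ 3·18 ≡ 25.
  x = λ² - 4 - 4 = 625 - 8 ≡ 8; y = λ·(4 - 8) - 25 ≡ 20. → (8, 20)
3P: (8, 20) + (4, 25). λ = (25 - 20)/(4 - 8) ≡ 5/25 mod 29. 25⁻¹ ≡ 7 (mod 29) since 25·7 = 175 ≡ 1, so λ ≡ 6.
  x = λ² - 8 - 4 = 36 - 12 ≡ 24; y = λ·(8 - 24) - 20 ≡ 0. → (24, 0)

(24, 0)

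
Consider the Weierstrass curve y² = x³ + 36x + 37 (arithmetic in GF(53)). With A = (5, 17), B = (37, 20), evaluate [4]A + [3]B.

(24, 37)

First 4A:
Repeated addition: build up to 4A.
2A: tangent at (5, 17): λ = (3·5² + 36)/(2·17) ≡ 5/34. 34⁻¹ ≡ 39 (mod 53) since 34·39 = 1326 ≡ 1, so λ ≡ 5·39 ≡ 36.
  x = λ² - 5 - 5 = 1296 - 10 ≡ 14; y = λ·(5 - 14) - 17 ≡ 30. → (14, 30)
3A: (14, 30) + (5, 17). λ = (17 - 30)/(5 - 14) ≡ 40/44 mod 53. 44⁻¹ ≡ 47 (mod 53), so λ ≡ 25.
  x = λ² - 14 - 5 = 625 - 19 ≡ 23; y = λ·(14 - 23) - 30 ≡ 10. → (23, 10)
4A: (23, 10) + (5, 17). λ = (17 - 10)/(5 - 23) ≡ 7/35 mod 53. 35⁻¹ ≡ 50 (mod 53), so λ ≡ 32.
  x = λ² - 23 - 5 = 1024 - 28 ≡ 42; y = λ·(23 - 42) - 10 ≡ 18. → (42, 18)
4A = (42, 18).
Next 3B:
Repeated addition: build up to 3B.
2B: tangent at (37, 20): λ = (3·37² + 36)/(2·20) ≡ 9/40. 40⁻¹ ≡ 4 (mod 53), so λ ≡ 9·4 ≡ 36.
  x = λ² - 37 - 37 = 1296 - 74 ≡ 3; y = λ·(37 - 3) - 20 ≡ 38. → (3, 38)
3B: (3, 38) + (37, 20). λ = (20 - 38)/(37 - 3) ≡ 35/34 mod 53. 34⁻¹ ≡ 39 (mod 53), so λ ≡ 40.
  x = λ² - 3 - 37 = 1600 - 40 ≡ 23; y = λ·(3 - 23) - 38 ≡ 10. → (23, 10)
3B = (23, 10).
Finally 4A + 3B:
(42, 18) + (23, 10). λ = (10 - 18)/(23 - 42) ≡ 45/34 mod 53. 34⁻¹ ≡ 39 (mod 53) since 34·39 = 1326 ≡ 1, so λ ≡ 6.
  x = λ² - 42 - 23 = 36 - 65 ≡ 24; y = λ·(42 - 24) - 18 ≡ 37. → (24, 37)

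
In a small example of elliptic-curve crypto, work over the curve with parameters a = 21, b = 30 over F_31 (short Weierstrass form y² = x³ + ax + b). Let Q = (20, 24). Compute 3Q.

Repeated addition: build up to 3Q.
2Q: tangent at (20, 24): λ = (3·20² + 21)/(2·24) ≡ 12/17. 17⁻¹ ≡ 11 (mod 31), so λ ≡ 12·11 ≡ 8.
  x = λ² - 20 - 20 = 64 - 40 ≡ 24; y = λ·(20 - 24) - 24 ≡ 6. → (24, 6)
3Q: (24, 6) + (20, 24). λ = (24 - 6)/(20 - 24) ≡ 18/27 mod 31. 27⁻¹ ≡ 23 (mod 31) since 27·23 = 621 ≡ 1, so λ ≡ 11.
  x = λ² - 24 - 20 = 121 - 44 ≡ 15; y = λ·(24 - 15) - 6 ≡ 0. → (15, 0)

(15, 0)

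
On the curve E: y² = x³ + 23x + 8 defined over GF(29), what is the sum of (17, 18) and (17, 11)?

O

The two points share x = 17 and their y-coordinates satisfy 18 + 11 ≡ 0 (mod 29), so they are inverses. Their sum is ∞.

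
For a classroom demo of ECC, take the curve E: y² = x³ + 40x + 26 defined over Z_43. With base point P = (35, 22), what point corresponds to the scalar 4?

Repeated addition: build up to 4P.
2P: tangent at (35, 22): λ = (3·35² + 40)/(2·22) ≡ 17/1. 1⁻¹ ≡ 1 (mod 43), so λ ≡ 17·1 ≡ 17.
  x = λ² - 35 - 35 = 289 - 70 ≡ 4; y = λ·(35 - 4) - 22 ≡ 32. → (4, 32)
3P: (4, 32) + (35, 22). λ = (22 - 32)/(35 - 4) ≡ 33/31 mod 43. 31⁻¹ ≡ 25 (mod 43), so λ ≡ 8.
  x = λ² - 4 - 35 = 64 - 39 ≡ 25; y = λ·(4 - 25) - 32 ≡ 15. → (25, 15)
4P: (25, 15) + (35, 22). λ = (22 - 15)/(35 - 25) ≡ 7/10 mod 43. 10⁻¹ ≡ 13 (mod 43), so λ ≡ 5.
  x = λ² - 25 - 35 = 25 - 60 ≡ 8; y = λ·(25 - 8) - 15 ≡ 27. → (8, 27)

(8, 27)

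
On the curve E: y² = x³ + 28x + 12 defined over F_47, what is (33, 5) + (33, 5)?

tangent at (33, 5): λ = (3·33² + 28)/(2·5) ≡ 5/10. 10⁻¹ ≡ 33 (mod 47), so λ ≡ 5·33 ≡ 24.
  x = λ² - 33 - 33 = 576 - 66 ≡ 40; y = λ·(33 - 40) - 5 ≡ 15. → (40, 15)

(40, 15)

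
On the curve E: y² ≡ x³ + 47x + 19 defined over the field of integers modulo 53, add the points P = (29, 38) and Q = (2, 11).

(23, 21)

(29, 38) + (2, 11). λ = (11 - 38)/(2 - 29) ≡ 26/26 mod 53. 26⁻¹ ≡ 51 (mod 53), so λ ≡ 1.
  x = λ² - 29 - 2 = 1 - 31 ≡ 23; y = λ·(29 - 23) - 38 ≡ 21. → (23, 21)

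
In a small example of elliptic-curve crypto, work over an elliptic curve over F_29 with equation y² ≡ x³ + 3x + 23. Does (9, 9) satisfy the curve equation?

y² = 9² ≡ 23; x³ + 3x + 23 = 779 ≡ 25 (mod 29). 23 ≠ 25.

no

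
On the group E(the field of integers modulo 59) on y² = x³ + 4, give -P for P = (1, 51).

(1, 8)

-(1, 51) = (1, -51 mod 59) = (1, 8).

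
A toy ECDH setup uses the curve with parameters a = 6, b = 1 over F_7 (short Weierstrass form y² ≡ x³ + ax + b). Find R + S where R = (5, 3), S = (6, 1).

(5, 3) + (6, 1). λ = (1 - 3)/(6 - 5) ≡ 5/1 mod 7. 1⁻¹ ≡ 1 (mod 7) since 1·1 = 1 ≡ 1, so λ ≡ 5.
  x = λ² - 5 - 6 = 25 - 11 ≡ 0; y = λ·(5 - 0) - 3 ≡ 1. → (0, 1)

(0, 1)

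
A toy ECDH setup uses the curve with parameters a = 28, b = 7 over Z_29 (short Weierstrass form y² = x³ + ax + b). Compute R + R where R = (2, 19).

tangent at (2, 19): λ = (3·2² + 28)/(2·19) ≡ 11/9. 9⁻¹ ≡ 13 (mod 29), so λ ≡ 11·13 ≡ 27.
  x = λ² - 2 - 2 = 729 - 4 ≡ 0; y = λ·(2 - 0) - 19 ≡ 6. → (0, 6)

(0, 6)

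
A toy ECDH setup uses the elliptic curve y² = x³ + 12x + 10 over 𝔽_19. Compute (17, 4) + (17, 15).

O

The two points share x = 17 and their y-coordinates satisfy 4 + 15 ≡ 0 (mod 19), so they are inverses. Their sum is 𝒪.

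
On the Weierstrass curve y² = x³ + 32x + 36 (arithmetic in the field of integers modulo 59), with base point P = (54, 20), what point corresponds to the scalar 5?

(47, 15)

Repeated addition: build up to 5P.
2P: tangent at (54, 20): λ = (3·54² + 32)/(2·20) ≡ 48/40. 40⁻¹ ≡ 31 (mod 59), so λ ≡ 48·31 ≡ 13.
  x = λ² - 54 - 54 = 169 - 108 ≡ 2; y = λ·(54 - 2) - 20 ≡ 7. → (2, 7)
3P: (2, 7) + (54, 20). λ = (20 - 7)/(54 - 2) ≡ 13/52 mod 59. 52⁻¹ ≡ 42 (mod 59) since 52·42 = 2184 ≡ 1, so λ ≡ 15.
  x = λ² - 2 - 54 = 225 - 56 ≡ 51; y = λ·(2 - 51) - 7 ≡ 25. → (51, 25)
4P: (51, 25) + (54, 20). λ = (20 - 25)/(54 - 51) ≡ 54/3 mod 59. 3⁻¹ ≡ 20 (mod 59), so λ ≡ 18.
  x = λ² - 51 - 54 = 324 - 105 ≡ 42; y = λ·(51 - 42) - 25 ≡ 19. → (42, 19)
5P: (42, 19) + (54, 20). λ = (20 - 19)/(54 - 42) ≡ 1/12 mod 59. 12⁻¹ ≡ 5 (mod 59) since 12·5 = 60 ≡ 1, so λ ≡ 5.
  x = λ² - 42 - 54 = 25 - 96 ≡ 47; y = λ·(42 - 47) - 19 ≡ 15. → (47, 15)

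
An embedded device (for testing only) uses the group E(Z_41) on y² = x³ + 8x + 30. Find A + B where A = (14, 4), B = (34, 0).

(14, 4) + (34, 0). λ = (0 - 4)/(34 - 14) ≡ 37/20 mod 41. 20⁻¹ ≡ 39 (mod 41), so λ ≡ 8.
  x = λ² - 14 - 34 = 64 - 48 ≡ 16; y = λ·(14 - 16) - 4 ≡ 21. → (16, 21)

(16, 21)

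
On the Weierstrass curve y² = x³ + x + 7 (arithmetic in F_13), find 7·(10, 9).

Write G = (10, 9).
Repeated addition: build up to 7G.
2G: tangent at (10, 9): λ = (3·10² + 1)/(2·9) ≡ 2/5. 5⁻¹ ≡ 8 (mod 13) since 5·8 = 40 ≡ 1, so λ ≡ 2·8 ≡ 3.
  x = λ² - 10 - 10 = 9 - 20 ≡ 2; y = λ·(10 - 2) - 9 ≡ 2. → (2, 2)
3G: (2, 2) + (10, 9). λ = (9 - 2)/(10 - 2) ≡ 7/8 mod 13. 8⁻¹ ≡ 5 (mod 13) since 8·5 = 40 ≡ 1, so λ ≡ 9.
  x = λ² - 2 - 10 = 81 - 12 ≡ 4; y = λ·(2 - 4) - 2 ≡ 6. → (4, 6)
4G: (4, 6) + (10, 9). λ = (9 - 6)/(10 - 4) ≡ 3/6 mod 13. 6⁻¹ ≡ 11 (mod 13) since 6·11 = 66 ≡ 1, so λ ≡ 7.
  x = λ² - 4 - 10 = 49 - 14 ≡ 9; y = λ·(4 - 9) - 6 ≡ 11. → (9, 11)
5G: (9, 11) + (10, 9). λ = (9 - 11)/(10 - 9) ≡ 11/1 mod 13. 1⁻¹ ≡ 1 (mod 13), so λ ≡ 11.
  x = λ² - 9 - 10 = 121 - 19 ≡ 11; y = λ·(9 - 11) - 11 ≡ 6. → (11, 6)
6G: (11, 6) + (10, 9). λ = (9 - 6)/(10 - 11) ≡ 3/12 mod 13. 12⁻¹ ≡ 12 (mod 13) since 12·12 = 144 ≡ 1, so λ ≡ 10.
  x = λ² - 11 - 10 = 100 - 21 ≡ 1; y = λ·(11 - 1) - 6 ≡ 3. → (1, 3)
7G: (1, 3) + (10, 9). λ = (9 - 3)/(10 - 1) ≡ 6/9 mod 13. 9⁻¹ ≡ 3 (mod 13) since 9·3 = 27 ≡ 1, so λ ≡ 5.
  x = λ² - 1 - 10 = 25 - 11 ≡ 1; y = λ·(1 - 1) - 3 ≡ 10. → (1, 10)

(1, 10)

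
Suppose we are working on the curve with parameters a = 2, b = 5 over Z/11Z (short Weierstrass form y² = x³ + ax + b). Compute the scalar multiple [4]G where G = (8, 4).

Repeated addition: build up to 4G.
2G: tangent at (8, 4): λ = (3·8² + 2)/(2·4) ≡ 7/8. 8⁻¹ ≡ 7 (mod 11) since 8·7 = 56 ≡ 1, so λ ≡ 7·7 ≡ 5.
  x = λ² - 8 - 8 = 25 - 16 ≡ 9; y = λ·(8 - 9) - 4 ≡ 2. → (9, 2)
3G: (9, 2) + (8, 4). λ = (4 - 2)/(8 - 9) ≡ 2/10 mod 11. 10⁻¹ ≡ 10 (mod 11), so λ ≡ 9.
  x = λ² - 9 - 8 = 81 - 17 ≡ 9; y = λ·(9 - 9) - 2 ≡ 9. → (9, 9)
4G: (9, 9) + (8, 4). λ = (4 - 9)/(8 - 9) ≡ 6/10 mod 11. 10⁻¹ ≡ 10 (mod 11), so λ ≡ 5.
  x = λ² - 9 - 8 = 25 - 17 ≡ 8; y = λ·(9 - 8) - 9 ≡ 7. → (8, 7)

(8, 7)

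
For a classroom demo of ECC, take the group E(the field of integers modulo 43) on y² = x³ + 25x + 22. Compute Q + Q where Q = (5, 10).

(15, 26)

tangent at (5, 10): λ = (3·5² + 25)/(2·10) ≡ 14/20. 20⁻¹ ≡ 28 (mod 43), so λ ≡ 14·28 ≡ 5.
  x = λ² - 5 - 5 = 25 - 10 ≡ 15; y = λ·(5 - 15) - 10 ≡ 26. → (15, 26)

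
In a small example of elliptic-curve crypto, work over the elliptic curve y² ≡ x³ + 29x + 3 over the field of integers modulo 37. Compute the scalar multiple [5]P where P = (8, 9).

Double-and-add on 5 = (101)₂. Start with P = (8, 9) for the leading 1-bit.
double: tangent at (8, 9): λ = (3·8² + 29)/(2·9) ≡ 36/18. 18⁻¹ ≡ 35 (mod 37), so λ ≡ 36·35 ≡ 2.
  x = λ² - 8 - 8 = 4 - 16 ≡ 25; y = λ·(8 - 25) - 9 ≡ 31. → (25, 31)
double: tangent at (25, 31): λ = (3·25² + 29)/(2·31) ≡ 17/25. 25⁻¹ ≡ 3 (mod 37), so λ ≡ 17·3 ≡ 14.
  x = λ² - 25 - 25 = 196 - 50 ≡ 35; y = λ·(25 - 35) - 31 ≡ 14. → (35, 14)
add P: (35, 14) + (8, 9). λ = (9 - 14)/(8 - 35) ≡ 32/10 mod 37. 10⁻¹ ≡ 26 (mod 37), so λ ≡ 18.
  x = λ² - 35 - 8 = 324 - 43 ≡ 22; y = λ·(35 - 22) - 14 ≡ 35. → (22, 35)

(22, 35)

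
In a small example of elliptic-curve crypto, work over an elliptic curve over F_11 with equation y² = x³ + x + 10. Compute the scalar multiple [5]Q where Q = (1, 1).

O

Repeated addition: build up to 5Q.
2Q: tangent at (1, 1): λ = (3·1² + 1)/(2·1) ≡ 4/2. 2⁻¹ ≡ 6 (mod 11), so λ ≡ 4·6 ≡ 2.
  x = λ² - 1 - 1 = 4 - 2 ≡ 2; y = λ·(1 - 2) - 1 ≡ 8. → (2, 8)
3Q: (2, 8) + (1, 1). λ = (1 - 8)/(1 - 2) ≡ 4/10 mod 11. 10⁻¹ ≡ 10 (mod 11), so λ ≡ 7.
  x = λ² - 2 - 1 = 49 - 3 ≡ 2; y = λ·(2 - 2) - 8 ≡ 3. → (2, 3)
4Q: (2, 3) + (1, 1). λ = (1 - 3)/(1 - 2) ≡ 9/10 mod 11. 10⁻¹ ≡ 10 (mod 11), so λ ≡ 2.
  x = λ² - 2 - 1 = 4 - 3 ≡ 1; y = λ·(2 - 1) - 3 ≡ 10. → (1, 10)
5Q: (1, 10) + (1, 1): same x and y₁ ≡ -y₂, so the sum is ∞.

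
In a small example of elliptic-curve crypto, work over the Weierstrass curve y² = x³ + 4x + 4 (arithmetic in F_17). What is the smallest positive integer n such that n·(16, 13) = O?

2P: tangent at (16, 13): λ = (3·16² + 4)/(2·13) ≡ 7/9. 9⁻¹ ≡ 2 (mod 17), so λ ≡ 7·2 ≡ 14.
  x = λ² - 16 - 16 = 196 - 32 ≡ 11; y = λ·(16 - 11) - 13 ≡ 6. → (11, 6)
3P: (11, 6) + (16, 13). λ = (13 - 6)/(16 - 11) ≡ 7/5 mod 17. 5⁻¹ ≡ 7 (mod 17) since 5·7 = 35 ≡ 1, so λ ≡ 15.
  x = λ² - 11 - 16 = 225 - 27 ≡ 11; y = λ·(11 - 11) - 6 ≡ 11. → (11, 11)
4P: (11, 11) + (16, 13). λ = (13 - 11)/(16 - 11) ≡ 2/5 mod 17. 5⁻¹ ≡ 7 (mod 17), so λ ≡ 14.
  x = λ² - 11 - 16 = 196 - 27 ≡ 16; y = λ·(11 - 16) - 11 ≡ 4. → (16, 4)
5P: (16, 4) + (16, 13): same x and y₁ ≡ -y₂, so the sum is O.
5P = O, so the order is 5.

5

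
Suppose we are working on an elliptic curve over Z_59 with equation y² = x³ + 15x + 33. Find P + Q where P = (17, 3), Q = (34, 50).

(17, 3) + (34, 50). λ = (50 - 3)/(34 - 17) ≡ 47/17 mod 59. 17⁻¹ ≡ 7 (mod 59), so λ ≡ 34.
  x = λ² - 17 - 34 = 1156 - 51 ≡ 43; y = λ·(17 - 43) - 3 ≡ 57. → (43, 57)

(43, 57)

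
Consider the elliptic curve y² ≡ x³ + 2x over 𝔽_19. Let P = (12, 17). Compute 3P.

Repeated addition: build up to 3P.
2P: tangent at (12, 17): λ = (3·12² + 2)/(2·17) ≡ 16/15. 15⁻¹ ≡ 14 (mod 19), so λ ≡ 16·14 ≡ 15.
  x = λ² - 12 - 12 = 225 - 24 ≡ 11; y = λ·(12 - 11) - 17 ≡ 17. → (11, 17)
3P: (11, 17) + (12, 17). λ = (17 - 17)/(12 - 11) ≡ 0/1 mod 19. 1⁻¹ ≡ 1 (mod 19), so λ ≡ 0.
  x = λ² - 11 - 12 = 0 - 23 ≡ 15; y = λ·(11 - 15) - 17 ≡ 2. → (15, 2)

(15, 2)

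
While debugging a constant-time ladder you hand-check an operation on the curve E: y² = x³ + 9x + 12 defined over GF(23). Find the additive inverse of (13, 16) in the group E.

(13, 7)

-(13, 16) = (13, -16 mod 23) = (13, 7).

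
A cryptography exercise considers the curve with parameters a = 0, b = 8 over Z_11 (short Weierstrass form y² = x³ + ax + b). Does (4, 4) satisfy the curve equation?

no

y² = 4² ≡ 5; x³ + 0x + 8 = 72 ≡ 6 (mod 11). 5 ≠ 6.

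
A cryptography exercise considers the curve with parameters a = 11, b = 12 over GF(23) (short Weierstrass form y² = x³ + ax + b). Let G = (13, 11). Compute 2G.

(3, 7)

tangent at (13, 11): λ = (3·13² + 11)/(2·11) ≡ 12/22. 22⁻¹ ≡ 22 (mod 23), so λ ≡ 12·22 ≡ 11.
  x = λ² - 13 - 13 = 121 - 26 ≡ 3; y = λ·(13 - 3) - 11 ≡ 7. → (3, 7)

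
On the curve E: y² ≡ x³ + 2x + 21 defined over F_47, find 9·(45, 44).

Write Q = (45, 44).
Repeated addition: build up to 9Q.
2Q: tangent at (45, 44): λ = (3·45² + 2)/(2·44) ≡ 14/41. 41⁻¹ ≡ 39 (mod 47), so λ ≡ 14·39 ≡ 29.
  x = λ² - 45 - 45 = 841 - 90 ≡ 46; y = λ·(45 - 46) - 44 ≡ 21. → (46, 21)
3Q: (46, 21) + (45, 44). λ = (44 - 21)/(45 - 46) ≡ 23/46 mod 47. 46⁻¹ ≡ 46 (mod 47), so λ ≡ 24.
  x = λ² - 46 - 45 = 576 - 91 ≡ 15; y = λ·(46 - 15) - 21 ≡ 18. → (15, 18)
4Q: (15, 18) + (45, 44). λ = (44 - 18)/(45 - 15) ≡ 26/30 mod 47. 30⁻¹ ≡ 11 (mod 47) since 30·11 = 330 ≡ 1, so λ ≡ 4.
  x = λ² - 15 - 45 = 16 - 60 ≡ 3; y = λ·(15 - 3) - 18 ≡ 30. → (3, 30)
5Q: (3, 30) + (45, 44). λ = (44 - 30)/(45 - 3) ≡ 14/42 mod 47. 42⁻¹ ≡ 28 (mod 47), so λ ≡ 16.
  x = λ² - 3 - 45 = 256 - 48 ≡ 20; y = λ·(3 - 20) - 30 ≡ 27. → (20, 27)
6Q: (20, 27) + (45, 44). λ = (44 - 27)/(45 - 20) ≡ 17/25 mod 47. 25⁻¹ ≡ 32 (mod 47), so λ ≡ 27.
  x = λ² - 20 - 45 = 729 - 65 ≡ 6; y = λ·(20 - 6) - 27 ≡ 22. → (6, 22)
7Q: (6, 22) + (45, 44). λ = (44 - 22)/(45 - 6) ≡ 22/39 mod 47. 39⁻¹ ≡ 41 (mod 47) since 39·41 = 1599 ≡ 1, so λ ≡ 9.
  x = λ² - 6 - 45 = 81 - 51 ≡ 30; y = λ·(6 - 30) - 22 ≡ 44. → (30, 44)
8Q: (30, 44) + (45, 44). λ = (44 - 44)/(45 - 30) ≡ 0/15 mod 47. 15⁻¹ ≡ 22 (mod 47), so λ ≡ 0.
  x = λ² - 30 - 45 = 0 - 75 ≡ 19; y = λ·(30 - 19) - 44 ≡ 3. → (19, 3)
9Q: (19, 3) + (45, 44). λ = (44 - 3)/(45 - 19) ≡ 41/26 mod 47. 26⁻¹ ≡ 38 (mod 47) since 26·38 = 988 ≡ 1, so λ ≡ 7.
  x = λ² - 19 - 45 = 49 - 64 ≡ 32; y = λ·(19 - 32) - 3 ≡ 0. → (32, 0)

(32, 0)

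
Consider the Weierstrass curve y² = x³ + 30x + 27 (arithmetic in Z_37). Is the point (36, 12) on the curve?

y² = 12² ≡ 33; x³ + 30x + 27 = 47763 ≡ 33 (mod 37). 33 = 33.

yes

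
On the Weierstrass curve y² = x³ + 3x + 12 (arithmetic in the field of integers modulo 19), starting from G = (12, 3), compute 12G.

Double-and-add on 12 = (1100)₂. Start with G = (12, 3) for the leading 1-bit.
double: tangent at (12, 3): λ = (3·12² + 3)/(2·3) ≡ 17/6. 6⁻¹ ≡ 16 (mod 19), so λ ≡ 17·16 ≡ 6.
  x = λ² - 12 - 12 = 36 - 24 ≡ 12; y = λ·(12 - 12) - 3 ≡ 16. → (12, 16)
add G: (12, 16) + (12, 3): same x and y₁ ≡ -y₂, so the sum is O.
double: O + O = O (identity).
double: O + O = O (identity).

O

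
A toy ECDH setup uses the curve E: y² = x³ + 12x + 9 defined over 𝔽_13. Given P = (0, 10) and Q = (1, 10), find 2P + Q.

(11, 4)

First 2P:
Repeated addition: build up to 2P.
2P: tangent at (0, 10): λ = (3·0² + 12)/(2·10) ≡ 12/7. 7⁻¹ ≡ 2 (mod 13) since 7·2 = 14 ≡ 1, so λ ≡ 12·2 ≡ 11.
  x = λ² - 0 - 0 = 121 - 0 ≡ 4; y = λ·(0 - 4) - 10 ≡ 11. → (4, 11)
2P = (4, 11).
Finally 2P + Q:
(4, 11) + (1, 10). λ = (10 - 11)/(1 - 4) ≡ 12/10 mod 13. 10⁻¹ ≡ 4 (mod 13), so λ ≡ 9.
  x = λ² - 4 - 1 = 81 - 5 ≡ 11; y = λ·(4 - 11) - 11 ≡ 4. → (11, 4)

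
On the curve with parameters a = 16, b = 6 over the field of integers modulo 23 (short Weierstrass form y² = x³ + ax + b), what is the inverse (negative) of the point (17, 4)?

(17, 19)

-(17, 4) = (17, -4 mod 23) = (17, 19).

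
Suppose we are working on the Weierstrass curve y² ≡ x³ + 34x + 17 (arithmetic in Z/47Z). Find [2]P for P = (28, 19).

tangent at (28, 19): λ = (3·28² + 34)/(2·19) ≡ 36/38. 38⁻¹ ≡ 26 (mod 47) since 38·26 = 988 ≡ 1, so λ ≡ 36·26 ≡ 43.
  x = λ² - 28 - 28 = 1849 - 56 ≡ 7; y = λ·(28 - 7) - 19 ≡ 38. → (7, 38)

(7, 38)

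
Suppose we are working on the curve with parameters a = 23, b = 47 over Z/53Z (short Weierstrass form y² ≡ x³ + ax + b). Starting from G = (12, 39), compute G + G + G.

Repeated addition: build up to 3G.
2G: tangent at (12, 39): λ = (3·12² + 23)/(2·39) ≡ 31/25. 25⁻¹ ≡ 17 (mod 53) since 25·17 = 425 ≡ 1, so λ ≡ 31·17 ≡ 50.
  x = λ² - 12 - 12 = 2500 - 24 ≡ 38; y = λ·(12 - 38) - 39 ≡ 39. → (38, 39)
3G: (38, 39) + (12, 39). λ = (39 - 39)/(12 - 38) ≡ 0/27 mod 53. 27⁻¹ ≡ 2 (mod 53) since 27·2 = 54 ≡ 1, so λ ≡ 0.
  x = λ² - 38 - 12 = 0 - 50 ≡ 3; y = λ·(38 - 3) - 39 ≡ 14. → (3, 14)

(3, 14)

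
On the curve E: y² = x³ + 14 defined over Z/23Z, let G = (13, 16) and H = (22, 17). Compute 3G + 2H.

(13, 7)

First 3G:
Repeated addition: build up to 3G.
2G: tangent at (13, 16): λ = (3·13² + 0)/(2·16) ≡ 1/9. 9⁻¹ ≡ 18 (mod 23), so λ ≡ 1·18 ≡ 18.
  x = λ² - 13 - 13 = 324 - 26 ≡ 22; y = λ·(13 - 22) - 16 ≡ 6. → (22, 6)
3G: (22, 6) + (13, 16). λ = (16 - 6)/(13 - 22) ≡ 10/14 mod 23. 14⁻¹ ≡ 5 (mod 23), so λ ≡ 4.
  x = λ² - 22 - 13 = 16 - 35 ≡ 4; y = λ·(22 - 4) - 6 ≡ 20. → (4, 20)
3G = (4, 20).
Next 2H:
Repeated addition: build up to 2H.
2H: tangent at (22, 17): λ = (3·22² + 0)/(2·17) ≡ 3/11. 11⁻¹ ≡ 21 (mod 23) since 11·21 = 231 ≡ 1, so λ ≡ 3·21 ≡ 17.
  x = λ² - 22 - 22 = 289 - 44 ≡ 15; y = λ·(22 - 15) - 17 ≡ 10. → (15, 10)
2H = (15, 10).
Finally 3G + 2H:
(4, 20) + (15, 10). λ = (10 - 20)/(15 - 4) ≡ 13/11 mod 23. 11⁻¹ ≡ 21 (mod 23) since 11·21 = 231 ≡ 1, so λ ≡ 20.
  x = λ² - 4 - 15 = 400 - 19 ≡ 13; y = λ·(4 - 13) - 20 ≡ 7. → (13, 7)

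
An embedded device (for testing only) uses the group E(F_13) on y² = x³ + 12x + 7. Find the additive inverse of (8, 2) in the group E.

(8, 11)

-(8, 2) = (8, -2 mod 13) = (8, 11).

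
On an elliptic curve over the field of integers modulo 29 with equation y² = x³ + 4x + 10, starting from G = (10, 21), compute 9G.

Repeated addition: build up to 9G.
2G: tangent at (10, 21): λ = (3·10² + 4)/(2·21) ≡ 14/13. 13⁻¹ ≡ 9 (mod 29) since 13·9 = 117 ≡ 1, so λ ≡ 14·9 ≡ 10.
  x = λ² - 10 - 10 = 100 - 20 ≡ 22; y = λ·(10 - 22) - 21 ≡ 4. → (22, 4)
3G: (22, 4) + (10, 21). λ = (21 - 4)/(10 - 22) ≡ 17/17 mod 29. 17⁻¹ ≡ 12 (mod 29) since 17·12 = 204 ≡ 1, so λ ≡ 1.
  x = λ² - 22 - 10 = 1 - 32 ≡ 27; y = λ·(22 - 27) - 4 ≡ 20. → (27, 20)
4G: (27, 20) + (10, 21). λ = (21 - 20)/(10 - 27) ≡ 1/12 mod 29. 12⁻¹ ≡ 17 (mod 29) since 12·17 = 204 ≡ 1, so λ ≡ 17.
  x = λ² - 27 - 10 = 289 - 37 ≡ 20; y = λ·(27 - 20) - 20 ≡ 12. → (20, 12)
5G: (20, 12) + (10, 21). λ = (21 - 12)/(10 - 20) ≡ 9/19 mod 29. 19⁻¹ ≡ 26 (mod 29) since 19·26 = 494 ≡ 1, so λ ≡ 2.
  x = λ² - 20 - 10 = 4 - 30 ≡ 3; y = λ·(20 - 3) - 12 ≡ 22. → (3, 22)
6G: (3, 22) + (10, 21). λ = (21 - 22)/(10 - 3) ≡ 28/7 mod 29. 7⁻¹ ≡ 25 (mod 29), so λ ≡ 4.
  x = λ² - 3 - 10 = 16 - 13 ≡ 3; y = λ·(3 - 3) - 22 ≡ 7. → (3, 7)
7G: (3, 7) + (10, 21). λ = (21 - 7)/(10 - 3) ≡ 14/7 mod 29. 7⁻¹ ≡ 25 (mod 29), so λ ≡ 2.
  x = λ² - 3 - 10 = 4 - 13 ≡ 20; y = λ·(3 - 20) - 7 ≡ 17. → (20, 17)
8G: (20, 17) + (10, 21). λ = (21 - 17)/(10 - 20) ≡ 4/19 mod 29. 19⁻¹ ≡ 26 (mod 29), so λ ≡ 17.
  x = λ² - 20 - 10 = 289 - 30 ≡ 27; y = λ·(20 - 27) - 17 ≡ 9. → (27, 9)
9G: (27, 9) + (10, 21). λ = (21 - 9)/(10 - 27) ≡ 12/12 mod 29. 12⁻¹ ≡ 17 (mod 29), so λ ≡ 1.
  x = λ² - 27 - 10 = 1 - 37 ≡ 22; y = λ·(27 - 22) - 9 ≡ 25. → (22, 25)

(22, 25)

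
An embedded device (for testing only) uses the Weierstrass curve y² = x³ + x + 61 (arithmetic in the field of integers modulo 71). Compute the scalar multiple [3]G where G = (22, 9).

Repeated addition: build up to 3G.
2G: tangent at (22, 9): λ = (3·22² + 1)/(2·9) ≡ 33/18. 18⁻¹ ≡ 4 (mod 71) since 18·4 = 72 ≡ 1, so λ ≡ 33·4 ≡ 61.
  x = λ² - 22 - 22 = 3721 - 44 ≡ 56; y = λ·(22 - 56) - 9 ≡ 47. → (56, 47)
3G: (56, 47) + (22, 9). λ = (9 - 47)/(22 - 56) ≡ 33/37 mod 71. 37⁻¹ ≡ 48 (mod 71), so λ ≡ 22.
  x = λ² - 56 - 22 = 484 - 78 ≡ 51; y = λ·(56 - 51) - 47 ≡ 63. → (51, 63)

(51, 63)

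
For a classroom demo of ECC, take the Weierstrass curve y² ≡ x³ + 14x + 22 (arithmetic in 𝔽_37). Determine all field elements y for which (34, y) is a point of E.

8, 29

x³ + 14x + 22 = 39802 ≡ 27 (mod 37).
Square roots of 27 mod 37: 8 and 29 (since 8² = 64 ≡ 27).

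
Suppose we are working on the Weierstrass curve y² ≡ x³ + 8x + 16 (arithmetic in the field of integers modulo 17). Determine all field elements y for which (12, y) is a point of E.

2, 15

x³ + 8x + 16 = 1840 ≡ 4 (mod 17).
Square roots of 4 mod 17: 2 and 15 (since 2² = 4 ≡ 4).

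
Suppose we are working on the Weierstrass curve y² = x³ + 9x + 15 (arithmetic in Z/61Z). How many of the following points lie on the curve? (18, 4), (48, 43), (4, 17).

(18, 4): 4² ≡ 16, rhs ≡ 31 → off.
(48, 43): 43² ≡ 19, rhs ≡ 19 → on.
(4, 17): 17² ≡ 45, rhs ≡ 54 → off.

1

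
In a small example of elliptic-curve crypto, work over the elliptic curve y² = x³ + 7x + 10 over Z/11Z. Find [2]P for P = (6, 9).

tangent at (6, 9): λ = (3·6² + 7)/(2·9) ≡ 5/7. 7⁻¹ ≡ 8 (mod 11) since 7·8 = 56 ≡ 1, so λ ≡ 5·8 ≡ 7.
  x = λ² - 6 - 6 = 49 - 12 ≡ 4; y = λ·(6 - 4) - 9 ≡ 5. → (4, 5)

(4, 5)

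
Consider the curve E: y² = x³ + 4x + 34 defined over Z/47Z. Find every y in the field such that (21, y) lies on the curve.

x³ + 4x + 34 = 9379 ≡ 26 (mod 47).
26 is a non-residue mod 47; no y exists.

none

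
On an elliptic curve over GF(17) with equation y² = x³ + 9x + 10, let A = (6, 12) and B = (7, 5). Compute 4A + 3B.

(15, 1)

First 4A:
Repeated addition: build up to 4A.
2A: tangent at (6, 12): λ = (3·6² + 9)/(2·12) ≡ 15/7. 7⁻¹ ≡ 5 (mod 17), so λ ≡ 15·5 ≡ 7.
  x = λ² - 6 - 6 = 49 - 12 ≡ 3; y = λ·(6 - 3) - 12 ≡ 9. → (3, 9)
3A: (3, 9) + (6, 12). λ = (12 - 9)/(6 - 3) ≡ 3/3 mod 17. 3⁻¹ ≡ 6 (mod 17), so λ ≡ 1.
  x = λ² - 3 - 6 = 1 - 9 ≡ 9; y = λ·(3 - 9) - 9 ≡ 2. → (9, 2)
4A: (9, 2) + (6, 12). λ = (12 - 2)/(6 - 9) ≡ 10/14 mod 17. 14⁻¹ ≡ 11 (mod 17), so λ ≡ 8.
  x = λ² - 9 - 6 = 64 - 15 ≡ 15; y = λ·(9 - 15) - 2 ≡ 1. → (15, 1)
4A = (15, 1).
Next 3B:
Repeated addition: build up to 3B.
2B: tangent at (7, 5): λ = (3·7² + 9)/(2·5) ≡ 3/10. 10⁻¹ ≡ 12 (mod 17), so λ ≡ 3·12 ≡ 2.
  x = λ² - 7 - 7 = 4 - 14 ≡ 7; y = λ·(7 - 7) - 5 ≡ 12. → (7, 12)
3B: (7, 12) + (7, 5): same x and y₁ ≡ -y₂, so the sum is the point at infinity.
3B = the point at infinity.
Finally 4A + 3B:
(15, 1) + the point at infinity = (15, 1) (identity).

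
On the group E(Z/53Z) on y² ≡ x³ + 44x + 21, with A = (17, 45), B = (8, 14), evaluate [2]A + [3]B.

(7, 6)

First 2A:
Repeated addition: build up to 2A.
2A: tangent at (17, 45): λ = (3·17² + 44)/(2·45) ≡ 10/37. 37⁻¹ ≡ 43 (mod 53) since 37·43 = 1591 ≡ 1, so λ ≡ 10·43 ≡ 6.
  x = λ² - 17 - 17 = 36 - 34 ≡ 2; y = λ·(17 - 2) - 45 ≡ 45. → (2, 45)
2A = (2, 45).
Next 3B:
Repeated addition: build up to 3B.
2B: tangent at (8, 14): λ = (3·8² + 44)/(2·14) ≡ 24/28. 28⁻¹ ≡ 36 (mod 53) since 28·36 = 1008 ≡ 1, so λ ≡ 24·36 ≡ 16.
  x = λ² - 8 - 8 = 256 - 16 ≡ 28; y = λ·(8 - 28) - 14 ≡ 37. → (28, 37)
3B: (28, 37) + (8, 14). λ = (14 - 37)/(8 - 28) ≡ 30/33 mod 53. 33⁻¹ ≡ 45 (mod 53), so λ ≡ 25.
  x = λ² - 28 - 8 = 625 - 36 ≡ 6; y = λ·(28 - 6) - 37 ≡ 36. → (6, 36)
3B = (6, 36).
Finally 2A + 3B:
(2, 45) + (6, 36). λ = (36 - 45)/(6 - 2) ≡ 44/4 mod 53. 4⁻¹ ≡ 40 (mod 53), so λ ≡ 11.
  x = λ² - 2 - 6 = 121 - 8 ≡ 7; y = λ·(2 - 7) - 45 ≡ 6. → (7, 6)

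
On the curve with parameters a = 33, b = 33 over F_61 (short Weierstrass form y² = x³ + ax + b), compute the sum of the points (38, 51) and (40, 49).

(45, 17)

(38, 51) + (40, 49). λ = (49 - 51)/(40 - 38) ≡ 59/2 mod 61. 2⁻¹ ≡ 31 (mod 61), so λ ≡ 60.
  x = λ² - 38 - 40 = 3600 - 78 ≡ 45; y = λ·(38 - 45) - 51 ≡ 17. → (45, 17)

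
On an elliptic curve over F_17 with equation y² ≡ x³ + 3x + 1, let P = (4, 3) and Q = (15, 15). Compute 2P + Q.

(2, 7)

First 2P:
Repeated addition: build up to 2P.
2P: tangent at (4, 3): λ = (3·4² + 3)/(2·3) ≡ 0/6. 6⁻¹ ≡ 3 (mod 17), so λ ≡ 0·3 ≡ 0.
  x = λ² - 4 - 4 = 0 - 8 ≡ 9; y = λ·(4 - 9) - 3 ≡ 14. → (9, 14)
2P = (9, 14).
Finally 2P + Q:
(9, 14) + (15, 15). λ = (15 - 14)/(15 - 9) ≡ 1/6 mod 17. 6⁻¹ ≡ 3 (mod 17) since 6·3 = 18 ≡ 1, so λ ≡ 3.
  x = λ² - 9 - 15 = 9 - 24 ≡ 2; y = λ·(9 - 2) - 14 ≡ 7. → (2, 7)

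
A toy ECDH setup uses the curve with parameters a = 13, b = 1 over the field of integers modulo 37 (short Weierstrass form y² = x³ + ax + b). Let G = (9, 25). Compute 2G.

tangent at (9, 25): λ = (3·9² + 13)/(2·25) ≡ 34/13. 13⁻¹ ≡ 20 (mod 37), so λ ≡ 34·20 ≡ 14.
  x = λ² - 9 - 9 = 196 - 18 ≡ 30; y = λ·(9 - 30) - 25 ≡ 14. → (30, 14)

(30, 14)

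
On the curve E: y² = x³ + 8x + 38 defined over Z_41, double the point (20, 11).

(2, 12)

tangent at (20, 11): λ = (3·20² + 8)/(2·11) ≡ 19/22. 22⁻¹ ≡ 28 (mod 41), so λ ≡ 19·28 ≡ 40.
  x = λ² - 20 - 20 = 1600 - 40 ≡ 2; y = λ·(20 - 2) - 11 ≡ 12. → (2, 12)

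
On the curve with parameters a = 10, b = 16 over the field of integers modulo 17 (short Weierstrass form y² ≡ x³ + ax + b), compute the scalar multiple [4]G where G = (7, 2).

(0, 13)

Repeated addition: build up to 4G.
2G: tangent at (7, 2): λ = (3·7² + 10)/(2·2) ≡ 4/4. 4⁻¹ ≡ 13 (mod 17) since 4·13 = 52 ≡ 1, so λ ≡ 4·13 ≡ 1.
  x = λ² - 7 - 7 = 1 - 14 ≡ 4; y = λ·(7 - 4) - 2 ≡ 1. → (4, 1)
3G: (4, 1) + (7, 2). λ = (2 - 1)/(7 - 4) ≡ 1/3 mod 17. 3⁻¹ ≡ 6 (mod 17) since 3·6 = 18 ≡ 1, so λ ≡ 6.
  x = λ² - 4 - 7 = 36 - 11 ≡ 8; y = λ·(4 - 8) - 1 ≡ 9. → (8, 9)
4G: (8, 9) + (7, 2). λ = (2 - 9)/(7 - 8) ≡ 10/16 mod 17. 16⁻¹ ≡ 16 (mod 17) since 16·16 = 256 ≡ 1, so λ ≡ 7.
  x = λ² - 8 - 7 = 49 - 15 ≡ 0; y = λ·(8 - 0) - 9 ≡ 13. → (0, 13)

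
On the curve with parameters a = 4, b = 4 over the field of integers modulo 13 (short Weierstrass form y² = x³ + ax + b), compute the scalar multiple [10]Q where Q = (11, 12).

Double-and-add on 10 = (1010)₂. Start with Q = (11, 12) for the leading 1-bit.
double: tangent at (11, 12): λ = (3·11² + 4)/(2·12) ≡ 3/11. 11⁻¹ ≡ 6 (mod 13) since 11·6 = 66 ≡ 1, so λ ≡ 3·6 ≡ 5.
  x = λ² - 11 - 11 = 25 - 22 ≡ 3; y = λ·(11 - 3) - 12 ≡ 2. → (3, 2)
double: tangent at (3, 2): λ = (3·3² + 4)/(2·2) ≡ 5/4. 4⁻¹ ≡ 10 (mod 13) since 4·10 = 40 ≡ 1, so λ ≡ 5·10 ≡ 11.
  x = λ² - 3 - 3 = 121 - 6 ≡ 11; y = λ·(3 - 11) - 2 ≡ 1. → (11, 1)
add Q: (11, 1) + (11, 12): same x and y₁ ≡ -y₂, so the sum is O.
double: O + O = O (identity).

O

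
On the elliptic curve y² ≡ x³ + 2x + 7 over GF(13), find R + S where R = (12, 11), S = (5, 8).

(12, 11) + (5, 8). λ = (8 - 11)/(5 - 12) ≡ 10/6 mod 13. 6⁻¹ ≡ 11 (mod 13), so λ ≡ 6.
  x = λ² - 12 - 5 = 36 - 17 ≡ 6; y = λ·(12 - 6) - 11 ≡ 12. → (6, 12)

(6, 12)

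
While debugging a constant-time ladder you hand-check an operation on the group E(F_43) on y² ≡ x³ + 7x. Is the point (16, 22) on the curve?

no

y² = 22² ≡ 11; x³ + 7x + 0 = 4208 ≡ 37 (mod 43). 11 ≠ 37.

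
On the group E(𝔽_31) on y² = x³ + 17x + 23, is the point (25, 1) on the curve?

no

y² = 1² ≡ 1; x³ + 17x + 23 = 16073 ≡ 15 (mod 31). 1 ≠ 15.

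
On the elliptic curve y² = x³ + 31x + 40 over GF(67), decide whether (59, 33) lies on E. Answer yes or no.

y² = 33² ≡ 17; x³ + 31x + 40 = 207248 ≡ 17 (mod 67). 17 = 17.

yes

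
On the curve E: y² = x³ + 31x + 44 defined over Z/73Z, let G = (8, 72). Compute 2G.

(61, 34)

tangent at (8, 72): λ = (3·8² + 31)/(2·72) ≡ 4/71. 71⁻¹ ≡ 36 (mod 73), so λ ≡ 4·36 ≡ 71.
  x = λ² - 8 - 8 = 5041 - 16 ≡ 61; y = λ·(8 - 61) - 72 ≡ 34. → (61, 34)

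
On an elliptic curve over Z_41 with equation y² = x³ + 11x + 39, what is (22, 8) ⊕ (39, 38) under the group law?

(22, 8) + (39, 38). λ = (38 - 8)/(39 - 22) ≡ 30/17 mod 41. 17⁻¹ ≡ 29 (mod 41), so λ ≡ 9.
  x = λ² - 22 - 39 = 81 - 61 ≡ 20; y = λ·(22 - 20) - 8 ≡ 10. → (20, 10)

(20, 10)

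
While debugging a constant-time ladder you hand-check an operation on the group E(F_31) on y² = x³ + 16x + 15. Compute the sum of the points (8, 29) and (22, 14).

(8, 29) + (22, 14). λ = (14 - 29)/(22 - 8) ≡ 16/14 mod 31. 14⁻¹ ≡ 20 (mod 31) since 14·20 = 280 ≡ 1, so λ ≡ 10.
  x = λ² - 8 - 22 = 100 - 30 ≡ 8; y = λ·(8 - 8) - 29 ≡ 2. → (8, 2)

(8, 2)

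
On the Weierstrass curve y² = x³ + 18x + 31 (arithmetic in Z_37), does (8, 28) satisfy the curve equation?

y² = 28² ≡ 7; x³ + 18x + 31 = 687 ≡ 21 (mod 37). 7 ≠ 21.

no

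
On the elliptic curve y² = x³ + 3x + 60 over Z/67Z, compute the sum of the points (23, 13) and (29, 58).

(21, 2)

(23, 13) + (29, 58). λ = (58 - 13)/(29 - 23) ≡ 45/6 mod 67. 6⁻¹ ≡ 56 (mod 67), so λ ≡ 41.
  x = λ² - 23 - 29 = 1681 - 52 ≡ 21; y = λ·(23 - 21) - 13 ≡ 2. → (21, 2)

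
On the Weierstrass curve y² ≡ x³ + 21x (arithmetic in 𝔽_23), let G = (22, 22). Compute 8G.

Double-and-add on 8 = (1000)₂. Start with G = (22, 22) for the leading 1-bit.
double: tangent at (22, 22): λ = (3·22² + 21)/(2·22) ≡ 1/21. 21⁻¹ ≡ 11 (mod 23) since 21·11 = 231 ≡ 1, so λ ≡ 1·11 ≡ 11.
  x = λ² - 22 - 22 = 121 - 44 ≡ 8; y = λ·(22 - 8) - 22 ≡ 17. → (8, 17)
double: tangent at (8, 17): λ = (3·8² + 21)/(2·17) ≡ 6/11. 11⁻¹ ≡ 21 (mod 23) since 11·21 = 231 ≡ 1, so λ ≡ 6·21 ≡ 11.
  x = λ² - 8 - 8 = 121 - 16 ≡ 13; y = λ·(8 - 13) - 17 ≡ 20. → (13, 20)
double: tangent at (13, 20): λ = (3·13² + 21)/(2·20) ≡ 22/17. 17⁻¹ ≡ 19 (mod 23), so λ ≡ 22·19 ≡ 4.
  x = λ² - 13 - 13 = 16 - 26 ≡ 13; y = λ·(13 - 13) - 20 ≡ 3. → (13, 3)

(13, 3)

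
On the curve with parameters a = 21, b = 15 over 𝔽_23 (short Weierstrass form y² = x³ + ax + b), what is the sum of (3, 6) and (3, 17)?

O

The two points share x = 3 and their y-coordinates satisfy 6 + 17 ≡ 0 (mod 23), so they are inverses. Their sum is ∞.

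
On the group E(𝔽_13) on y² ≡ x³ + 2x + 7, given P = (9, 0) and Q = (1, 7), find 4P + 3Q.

First 4P:
Repeated addition: build up to 4P.
2P: (9, 0) + (9, 0): same x and y₁ ≡ -y₂, so the sum is 𝒪.
3P: 𝒪 + (9, 0) = (9, 0) (identity).
4P: (9, 0) + (9, 0): same x and y₁ ≡ -y₂, so the sum is 𝒪.
4P = 𝒪.
Next 3Q:
Repeated addition: build up to 3Q.
2Q: tangent at (1, 7): λ = (3·1² + 2)/(2·7) ≡ 5/1. 1⁻¹ ≡ 1 (mod 13), so λ ≡ 5·1 ≡ 5.
  x = λ² - 1 - 1 = 25 - 2 ≡ 10; y = λ·(1 - 10) - 7 ≡ 0. → (10, 0)
3Q: (10, 0) + (1, 7). λ = (7 - 0)/(1 - 10) ≡ 7/4 mod 13. 4⁻¹ ≡ 10 (mod 13), so λ ≡ 5.
  x = λ² - 10 - 1 = 25 - 11 ≡ 1; y = λ·(10 - 1) - 0 ≡ 6. → (1, 6)
3Q = (1, 6).
Finally 4P + 3Q:
𝒪 + (1, 6) = (1, 6) (identity).

(1, 6)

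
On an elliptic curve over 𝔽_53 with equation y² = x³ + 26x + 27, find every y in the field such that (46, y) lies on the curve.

x³ + 26x + 27 = 98559 ≡ 32 (mod 53).
32 is a non-residue mod 53; no y exists.

none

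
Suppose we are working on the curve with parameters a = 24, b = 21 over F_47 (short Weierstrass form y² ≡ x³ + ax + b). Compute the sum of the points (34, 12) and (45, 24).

(36, 20)

(34, 12) + (45, 24). λ = (24 - 12)/(45 - 34) ≡ 12/11 mod 47. 11⁻¹ ≡ 30 (mod 47) since 11·30 = 330 ≡ 1, so λ ≡ 31.
  x = λ² - 34 - 45 = 961 - 79 ≡ 36; y = λ·(34 - 36) - 12 ≡ 20. → (36, 20)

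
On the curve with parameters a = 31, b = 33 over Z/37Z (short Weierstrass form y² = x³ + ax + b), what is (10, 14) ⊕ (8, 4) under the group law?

(7, 1)

(10, 14) + (8, 4). λ = (4 - 14)/(8 - 10) ≡ 27/35 mod 37. 35⁻¹ ≡ 18 (mod 37), so λ ≡ 5.
  x = λ² - 10 - 8 = 25 - 18 ≡ 7; y = λ·(10 - 7) - 14 ≡ 1. → (7, 1)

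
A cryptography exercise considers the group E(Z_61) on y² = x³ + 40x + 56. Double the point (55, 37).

(16, 41)

tangent at (55, 37): λ = (3·55² + 40)/(2·37) ≡ 26/13. 13⁻¹ ≡ 47 (mod 61) since 13·47 = 611 ≡ 1, so λ ≡ 26·47 ≡ 2.
  x = λ² - 55 - 55 = 4 - 110 ≡ 16; y = λ·(55 - 16) - 37 ≡ 41. → (16, 41)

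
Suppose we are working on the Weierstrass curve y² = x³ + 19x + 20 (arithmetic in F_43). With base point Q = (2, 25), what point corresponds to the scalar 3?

Repeated addition: build up to 3Q.
2Q: tangent at (2, 25): λ = (3·2² + 19)/(2·25) ≡ 31/7. 7⁻¹ ≡ 37 (mod 43) since 7·37 = 259 ≡ 1, so λ ≡ 31·37 ≡ 29.
  x = λ² - 2 - 2 = 841 - 4 ≡ 20; y = λ·(2 - 20) - 25 ≡ 12. → (20, 12)
3Q: (20, 12) + (2, 25). λ = (25 - 12)/(2 - 20) ≡ 13/25 mod 43. 25⁻¹ ≡ 31 (mod 43) since 25·31 = 775 ≡ 1, so λ ≡ 16.
  x = λ² - 20 - 2 = 256 - 22 ≡ 19; y = λ·(20 - 19) - 12 ≡ 4. → (19, 4)

(19, 4)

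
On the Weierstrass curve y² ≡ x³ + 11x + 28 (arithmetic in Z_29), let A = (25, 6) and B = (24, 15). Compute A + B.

(25, 6) + (24, 15). λ = (15 - 6)/(24 - 25) ≡ 9/28 mod 29. 28⁻¹ ≡ 28 (mod 29) since 28·28 = 784 ≡ 1, so λ ≡ 20.
  x = λ² - 25 - 24 = 400 - 49 ≡ 3; y = λ·(25 - 3) - 6 ≡ 28. → (3, 28)

(3, 28)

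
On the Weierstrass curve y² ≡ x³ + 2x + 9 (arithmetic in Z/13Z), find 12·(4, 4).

(0, 10)

Write P = (4, 4).
Repeated addition: build up to 12P.
2P: tangent at (4, 4): λ = (3·4² + 2)/(2·4) ≡ 11/8. 8⁻¹ ≡ 5 (mod 13), so λ ≡ 11·5 ≡ 3.
  x = λ² - 4 - 4 = 9 - 8 ≡ 1; y = λ·(4 - 1) - 4 ≡ 5. → (1, 5)
3P: (1, 5) + (4, 4). λ = (4 - 5)/(4 - 1) ≡ 12/3 mod 13. 3⁻¹ ≡ 9 (mod 13) since 3·9 = 27 ≡ 1, so λ ≡ 4.
  x = λ² - 1 - 4 = 16 - 5 ≡ 11; y = λ·(1 - 11) - 5 ≡ 7. → (11, 7)
4P: (11, 7) + (4, 4). λ = (4 - 7)/(4 - 11) ≡ 10/6 mod 13. 6⁻¹ ≡ 11 (mod 13), so λ ≡ 6.
  x = λ² - 11 - 4 = 36 - 15 ≡ 8; y = λ·(11 - 8) - 7 ≡ 11. → (8, 11)
5P: (8, 11) + (4, 4). λ = (4 - 11)/(4 - 8) ≡ 6/9 mod 13. 9⁻¹ ≡ 3 (mod 13), so λ ≡ 5.
  x = λ² - 8 - 4 = 25 - 12 ≡ 0; y = λ·(8 - 0) - 11 ≡ 3. → (0, 3)
6P: (0, 3) + (4, 4). λ = (4 - 3)/(4 - 0) ≡ 1/4 mod 13. 4⁻¹ ≡ 10 (mod 13), so λ ≡ 10.
  x = λ² - 0 - 4 = 100 - 4 ≡ 5; y = λ·(0 - 5) - 3 ≡ 12. → (5, 12)
7P: (5, 12) + (4, 4). λ = (4 - 12)/(4 - 5) ≡ 5/12 mod 13. 12⁻¹ ≡ 12 (mod 13) since 12·12 = 144 ≡ 1, so λ ≡ 8.
  x = λ² - 5 - 4 = 64 - 9 ≡ 3; y = λ·(5 - 3) - 12 ≡ 4. → (3, 4)
8P: (3, 4) + (4, 4). λ = (4 - 4)/(4 - 3) ≡ 0/1 mod 13. 1⁻¹ ≡ 1 (mod 13), so λ ≡ 0.
  x = λ² - 3 - 4 = 0 - 7 ≡ 6; y = λ·(3 - 6) - 4 ≡ 9. → (6, 9)
9P: (6, 9) + (4, 4). λ = (4 - 9)/(4 - 6) ≡ 8/11 mod 13. 11⁻¹ ≡ 6 (mod 13), so λ ≡ 9.
  x = λ² - 6 - 4 = 81 - 10 ≡ 6; y = λ·(6 - 6) - 9 ≡ 4. → (6, 4)
10P: (6, 4) + (4, 4). λ = (4 - 4)/(4 - 6) ≡ 0/11 mod 13. 11⁻¹ ≡ 6 (mod 13), so λ ≡ 0.
  x = λ² - 6 - 4 = 0 - 10 ≡ 3; y = λ·(6 - 3) - 4 ≡ 9. → (3, 9)
11P: (3, 9) + (4, 4). λ = (4 - 9)/(4 - 3) ≡ 8/1 mod 13. 1⁻¹ ≡ 1 (mod 13) since 1·1 = 1 ≡ 1, so λ ≡ 8.
  x = λ² - 3 - 4 = 64 - 7 ≡ 5; y = λ·(3 - 5) - 9 ≡ 1. → (5, 1)
12P: (5, 1) + (4, 4). λ = (4 - 1)/(4 - 5) ≡ 3/12 mod 13. 12⁻¹ ≡ 12 (mod 13), so λ ≡ 10.
  x = λ² - 5 - 4 = 100 - 9 ≡ 0; y = λ·(5 - 0) - 1 ≡ 10. → (0, 10)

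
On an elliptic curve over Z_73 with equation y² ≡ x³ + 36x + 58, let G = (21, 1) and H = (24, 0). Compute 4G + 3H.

First 4G:
Double-and-add on 4 = (100)₂. Start with G = (21, 1) for the leading 1-bit.
double: tangent at (21, 1): λ = (3·21² + 36)/(2·1) ≡ 45/2. 2⁻¹ ≡ 37 (mod 73) since 2·37 = 74 ≡ 1, so λ ≡ 45·37 ≡ 59.
  x = λ² - 21 - 21 = 3481 - 42 ≡ 8; y = λ·(21 - 8) - 1 ≡ 36. → (8, 36)
double: tangent at (8, 36): λ = (3·8² + 36)/(2·36) ≡ 9/72. 72⁻¹ ≡ 72 (mod 73) since 72·72 = 5184 ≡ 1, so λ ≡ 9·72 ≡ 64.
  x = λ² - 8 - 8 = 4096 - 16 ≡ 65; y = λ·(8 - 65) - 36 ≡ 39. → (65, 39)
4G = (65, 39).
Next 3H:
Repeated addition: build up to 3H.
2H: (24, 0) + (24, 0): same x and y₁ ≡ -y₂, so the sum is the point at infinity.
3H: the point at infinity + (24, 0) = (24, 0) (identity).
3H = (24, 0).
Finally 4G + 3H:
(65, 39) + (24, 0). λ = (0 - 39)/(24 - 65) ≡ 34/32 mod 73. 32⁻¹ ≡ 16 (mod 73) since 32·16 = 512 ≡ 1, so λ ≡ 33.
  x = λ² - 65 - 24 = 1089 - 89 ≡ 51; y = λ·(65 - 51) - 39 ≡ 58. → (51, 58)

(51, 58)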